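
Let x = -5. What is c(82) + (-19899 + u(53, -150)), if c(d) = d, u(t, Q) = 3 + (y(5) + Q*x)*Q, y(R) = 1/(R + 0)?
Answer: -132344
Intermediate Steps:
y(R) = 1/R
u(t, Q) = 3 + Q*(⅕ - 5*Q) (u(t, Q) = 3 + (1/5 + Q*(-5))*Q = 3 + (⅕ - 5*Q)*Q = 3 + Q*(⅕ - 5*Q))
c(82) + (-19899 + u(53, -150)) = 82 + (-19899 + (3 - 5*(-150)² + (⅕)*(-150))) = 82 + (-19899 + (3 - 5*22500 - 30)) = 82 + (-19899 + (3 - 112500 - 30)) = 82 + (-19899 - 112527) = 82 - 132426 = -132344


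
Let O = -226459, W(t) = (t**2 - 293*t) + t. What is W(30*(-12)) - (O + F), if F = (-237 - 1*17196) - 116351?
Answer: 594963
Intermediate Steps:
F = -133784 (F = (-237 - 17196) - 116351 = -17433 - 116351 = -133784)
W(t) = t**2 - 292*t
W(30*(-12)) - (O + F) = (30*(-12))*(-292 + 30*(-12)) - (-226459 - 133784) = -360*(-292 - 360) - 1*(-360243) = -360*(-652) + 360243 = 234720 + 360243 = 594963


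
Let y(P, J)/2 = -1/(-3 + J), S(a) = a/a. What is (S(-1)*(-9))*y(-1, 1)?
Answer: -9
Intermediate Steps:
S(a) = 1
y(P, J) = -2/(-3 + J) (y(P, J) = 2*(-1/(-3 + J)) = -2/(-3 + J))
(S(-1)*(-9))*y(-1, 1) = (1*(-9))*(-2/(-3 + 1)) = -(-18)/(-2) = -(-18)*(-1)/2 = -9*1 = -9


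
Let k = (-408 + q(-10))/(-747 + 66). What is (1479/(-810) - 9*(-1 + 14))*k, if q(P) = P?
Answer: -6705347/91935 ≈ -72.936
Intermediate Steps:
k = 418/681 (k = (-408 - 10)/(-747 + 66) = -418/(-681) = -418*(-1/681) = 418/681 ≈ 0.61380)
(1479/(-810) - 9*(-1 + 14))*k = (1479/(-810) - 9*(-1 + 14))*(418/681) = (1479*(-1/810) - 9*13)*(418/681) = (-493/270 - 117)*(418/681) = -32083/270*418/681 = -6705347/91935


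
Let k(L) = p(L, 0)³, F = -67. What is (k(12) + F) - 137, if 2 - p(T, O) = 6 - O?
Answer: -268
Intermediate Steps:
p(T, O) = -4 + O (p(T, O) = 2 - (6 - O) = 2 + (-6 + O) = -4 + O)
k(L) = -64 (k(L) = (-4 + 0)³ = (-4)³ = -64)
(k(12) + F) - 137 = (-64 - 67) - 137 = -131 - 137 = -268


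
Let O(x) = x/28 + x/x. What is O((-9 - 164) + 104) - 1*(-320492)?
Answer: 8973735/28 ≈ 3.2049e+5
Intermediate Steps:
O(x) = 1 + x/28 (O(x) = x*(1/28) + 1 = x/28 + 1 = 1 + x/28)
O((-9 - 164) + 104) - 1*(-320492) = (1 + ((-9 - 164) + 104)/28) - 1*(-320492) = (1 + (-173 + 104)/28) + 320492 = (1 + (1/28)*(-69)) + 320492 = (1 - 69/28) + 320492 = -41/28 + 320492 = 8973735/28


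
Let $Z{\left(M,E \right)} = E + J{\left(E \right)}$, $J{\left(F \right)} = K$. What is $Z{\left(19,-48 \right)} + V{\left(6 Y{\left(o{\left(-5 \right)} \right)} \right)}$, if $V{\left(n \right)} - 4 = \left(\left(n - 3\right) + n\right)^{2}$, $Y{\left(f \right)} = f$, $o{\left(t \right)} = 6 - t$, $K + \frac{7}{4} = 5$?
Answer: $\frac{66401}{4} \approx 16600.0$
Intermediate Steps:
$K = \frac{13}{4}$ ($K = - \frac{7}{4} + 5 = \frac{13}{4} \approx 3.25$)
$J{\left(F \right)} = \frac{13}{4}$
$Z{\left(M,E \right)} = \frac{13}{4} + E$ ($Z{\left(M,E \right)} = E + \frac{13}{4} = \frac{13}{4} + E$)
$V{\left(n \right)} = 4 + \left(-3 + 2 n\right)^{2}$ ($V{\left(n \right)} = 4 + \left(\left(n - 3\right) + n\right)^{2} = 4 + \left(\left(-3 + n\right) + n\right)^{2} = 4 + \left(-3 + 2 n\right)^{2}$)
$Z{\left(19,-48 \right)} + V{\left(6 Y{\left(o{\left(-5 \right)} \right)} \right)} = \left(\frac{13}{4} - 48\right) + \left(4 + \left(-3 + 2 \cdot 6 \left(6 - -5\right)\right)^{2}\right) = - \frac{179}{4} + \left(4 + \left(-3 + 2 \cdot 6 \left(6 + 5\right)\right)^{2}\right) = - \frac{179}{4} + \left(4 + \left(-3 + 2 \cdot 6 \cdot 11\right)^{2}\right) = - \frac{179}{4} + \left(4 + \left(-3 + 2 \cdot 66\right)^{2}\right) = - \frac{179}{4} + \left(4 + \left(-3 + 132\right)^{2}\right) = - \frac{179}{4} + \left(4 + 129^{2}\right) = - \frac{179}{4} + \left(4 + 16641\right) = - \frac{179}{4} + 16645 = \frac{66401}{4}$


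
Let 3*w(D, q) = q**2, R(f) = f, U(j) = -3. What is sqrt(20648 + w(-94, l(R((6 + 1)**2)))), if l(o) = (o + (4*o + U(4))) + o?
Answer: 5*sqrt(1955) ≈ 221.08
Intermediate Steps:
l(o) = -3 + 6*o (l(o) = (o + (4*o - 3)) + o = (o + (-3 + 4*o)) + o = (-3 + 5*o) + o = -3 + 6*o)
w(D, q) = q**2/3
sqrt(20648 + w(-94, l(R((6 + 1)**2)))) = sqrt(20648 + (-3 + 6*(6 + 1)**2)**2/3) = sqrt(20648 + (-3 + 6*7**2)**2/3) = sqrt(20648 + (-3 + 6*49)**2/3) = sqrt(20648 + (-3 + 294)**2/3) = sqrt(20648 + (1/3)*291**2) = sqrt(20648 + (1/3)*84681) = sqrt(20648 + 28227) = sqrt(48875) = 5*sqrt(1955)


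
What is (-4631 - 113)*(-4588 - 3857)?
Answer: 40063080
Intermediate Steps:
(-4631 - 113)*(-4588 - 3857) = -4744*(-8445) = 40063080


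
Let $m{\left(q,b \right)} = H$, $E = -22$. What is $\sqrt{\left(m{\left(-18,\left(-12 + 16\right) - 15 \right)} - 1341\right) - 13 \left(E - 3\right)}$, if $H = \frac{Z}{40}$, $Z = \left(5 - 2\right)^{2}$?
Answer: $\frac{i \sqrt{406310}}{20} \approx 31.871 i$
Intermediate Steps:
$Z = 9$ ($Z = 3^{2} = 9$)
$H = \frac{9}{40} \approx 0.225$
$m{\left(q,b \right)} = \frac{9}{40}$
$\sqrt{\left(m{\left(-18,\left(-12 + 16\right) - 15 \right)} - 1341\right) - 13 \left(E - 3\right)} = \sqrt{\left(\frac{9}{40} - 1341\right) - 13 \left(-22 - 3\right)} = \sqrt{\left(\frac{9}{40} - 1341\right) - -325} = \sqrt{- \frac{53631}{40} + 325} = \sqrt{- \frac{40631}{40}} = \frac{i \sqrt{406310}}{20}$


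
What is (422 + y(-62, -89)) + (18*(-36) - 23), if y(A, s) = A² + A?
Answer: 3533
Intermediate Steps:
y(A, s) = A + A²
(422 + y(-62, -89)) + (18*(-36) - 23) = (422 - 62*(1 - 62)) + (18*(-36) - 23) = (422 - 62*(-61)) + (-648 - 23) = (422 + 3782) - 671 = 4204 - 671 = 3533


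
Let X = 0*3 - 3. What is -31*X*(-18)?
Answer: -1674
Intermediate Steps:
X = -3 (X = 0 - 3 = -3)
-31*X*(-18) = -31*(-3)*(-18) = 93*(-18) = -1674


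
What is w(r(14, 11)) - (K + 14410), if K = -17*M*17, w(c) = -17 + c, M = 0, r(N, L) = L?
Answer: -14416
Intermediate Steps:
K = 0 (K = -17*0*17 = 0*17 = 0)
w(r(14, 11)) - (K + 14410) = (-17 + 11) - (0 + 14410) = -6 - 1*14410 = -6 - 14410 = -14416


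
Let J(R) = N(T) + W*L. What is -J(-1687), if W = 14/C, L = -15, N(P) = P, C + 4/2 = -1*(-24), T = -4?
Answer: 149/11 ≈ 13.545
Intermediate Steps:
C = 22 (C = -2 - 1*(-24) = -2 + 24 = 22)
W = 7/11 (W = 14/22 = 14*(1/22) = 7/11 ≈ 0.63636)
J(R) = -149/11 (J(R) = -4 + (7/11)*(-15) = -4 - 105/11 = -149/11)
-J(-1687) = -1*(-149/11) = 149/11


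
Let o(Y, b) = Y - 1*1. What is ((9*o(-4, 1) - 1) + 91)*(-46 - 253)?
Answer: -13455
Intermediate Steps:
o(Y, b) = -1 + Y (o(Y, b) = Y - 1 = -1 + Y)
((9*o(-4, 1) - 1) + 91)*(-46 - 253) = ((9*(-1 - 4) - 1) + 91)*(-46 - 253) = ((9*(-5) - 1) + 91)*(-299) = ((-45 - 1) + 91)*(-299) = (-46 + 91)*(-299) = 45*(-299) = -13455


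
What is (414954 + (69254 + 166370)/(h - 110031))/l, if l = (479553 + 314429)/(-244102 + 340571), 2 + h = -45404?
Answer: 3111075533446753/61707090067 ≈ 50417.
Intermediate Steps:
h = -45406 (h = -2 - 45404 = -45406)
l = 793982/96469 ≈ 8.2304
(414954 + (69254 + 166370)/(h - 110031))/l = (414954 + (69254 + 166370)/(-45406 - 110031))/(793982/96469) = (414954 + 235624/(-155437))*(96469/793982) = (414954 + 235624*(-1/155437))*(96469/793982) = (414954 - 235624/155437)*(96469/793982) = (64498969274/155437)*(96469/793982) = 3111075533446753/61707090067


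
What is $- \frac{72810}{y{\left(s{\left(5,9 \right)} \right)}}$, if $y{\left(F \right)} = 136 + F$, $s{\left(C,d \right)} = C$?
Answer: $- \frac{24270}{47} \approx -516.38$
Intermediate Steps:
$- \frac{72810}{y{\left(s{\left(5,9 \right)} \right)}} = - \frac{72810}{136 + 5} = - \frac{72810}{141} = \left(-72810\right) \frac{1}{141} = - \frac{24270}{47}$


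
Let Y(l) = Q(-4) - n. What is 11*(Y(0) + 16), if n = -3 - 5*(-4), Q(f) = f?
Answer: -55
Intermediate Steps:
n = 17 (n = -3 + 20 = 17)
Y(l) = -21 (Y(l) = -4 - 1*17 = -4 - 17 = -21)
11*(Y(0) + 16) = 11*(-21 + 16) = 11*(-5) = -55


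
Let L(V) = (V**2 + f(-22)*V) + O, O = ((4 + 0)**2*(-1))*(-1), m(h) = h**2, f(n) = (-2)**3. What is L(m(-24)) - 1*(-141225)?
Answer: 468409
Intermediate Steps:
f(n) = -8
O = 16 (O = (4**2*(-1))*(-1) = (16*(-1))*(-1) = -16*(-1) = 16)
L(V) = 16 + V**2 - 8*V (L(V) = (V**2 - 8*V) + 16 = 16 + V**2 - 8*V)
L(m(-24)) - 1*(-141225) = (16 + ((-24)**2)**2 - 8*(-24)**2) - 1*(-141225) = (16 + 576**2 - 8*576) + 141225 = (16 + 331776 - 4608) + 141225 = 327184 + 141225 = 468409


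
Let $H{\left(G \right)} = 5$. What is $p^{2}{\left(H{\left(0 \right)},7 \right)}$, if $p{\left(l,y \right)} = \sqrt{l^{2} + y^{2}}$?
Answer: $74$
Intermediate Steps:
$p^{2}{\left(H{\left(0 \right)},7 \right)} = \left(\sqrt{5^{2} + 7^{2}}\right)^{2} = \left(\sqrt{25 + 49}\right)^{2} = \left(\sqrt{74}\right)^{2} = 74$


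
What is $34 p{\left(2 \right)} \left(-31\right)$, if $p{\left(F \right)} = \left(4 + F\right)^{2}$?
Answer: $-37944$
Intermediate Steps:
$34 p{\left(2 \right)} \left(-31\right) = 34 \left(4 + 2\right)^{2} \left(-31\right) = 34 \cdot 6^{2} \left(-31\right) = 34 \cdot 36 \left(-31\right) = 1224 \left(-31\right) = -37944$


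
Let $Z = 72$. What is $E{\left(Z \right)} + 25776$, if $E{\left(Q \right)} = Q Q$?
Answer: $30960$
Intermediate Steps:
$E{\left(Q \right)} = Q^{2}$
$E{\left(Z \right)} + 25776 = 72^{2} + 25776 = 5184 + 25776 = 30960$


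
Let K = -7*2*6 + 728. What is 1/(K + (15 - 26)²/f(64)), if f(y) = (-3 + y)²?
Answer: 3721/2396445 ≈ 0.0015527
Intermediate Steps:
K = 644 (K = -14*6 + 728 = -84 + 728 = 644)
1/(K + (15 - 26)²/f(64)) = 1/(644 + (15 - 26)²/((-3 + 64)²)) = 1/(644 + (-11)²/(61²)) = 1/(644 + 121/3721) = 1/(2396445/3721) = 3721/2396445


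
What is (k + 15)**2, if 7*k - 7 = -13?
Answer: 9801/49 ≈ 200.02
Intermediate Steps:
k = -6/7 (k = 1 + (1/7)*(-13) = 1 - 13/7 = -6/7 ≈ -0.85714)
(k + 15)**2 = (-6/7 + 15)**2 = (99/7)**2 = 9801/49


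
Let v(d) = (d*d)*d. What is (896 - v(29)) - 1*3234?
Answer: -26727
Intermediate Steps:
v(d) = d³ (v(d) = d²*d = d³)
(896 - v(29)) - 1*3234 = (896 - 1*29³) - 1*3234 = (896 - 1*24389) - 3234 = (896 - 24389) - 3234 = -23493 - 3234 = -26727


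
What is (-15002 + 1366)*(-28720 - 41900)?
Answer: 962974320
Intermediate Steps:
(-15002 + 1366)*(-28720 - 41900) = -13636*(-70620) = 962974320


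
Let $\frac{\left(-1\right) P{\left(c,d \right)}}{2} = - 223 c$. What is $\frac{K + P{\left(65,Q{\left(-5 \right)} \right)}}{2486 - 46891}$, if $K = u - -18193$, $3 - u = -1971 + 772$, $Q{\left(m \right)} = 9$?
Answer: $- \frac{9677}{8881} \approx -1.0896$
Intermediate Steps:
$P{\left(c,d \right)} = 446 c$ ($P{\left(c,d \right)} = - 2 \left(- 223 c\right) = 446 c$)
$u = 1202$ ($u = 3 - \left(-1971 + 772\right) = 3 - -1199 = 3 + 1199 = 1202$)
$K = 19395$ ($K = 1202 - -18193 = 1202 + 18193 = 19395$)
$\frac{K + P{\left(65,Q{\left(-5 \right)} \right)}}{2486 - 46891} = \frac{19395 + 446 \cdot 65}{2486 - 46891} = \frac{19395 + 28990}{-44405} = 48385 \left(- \frac{1}{44405}\right) = - \frac{9677}{8881}$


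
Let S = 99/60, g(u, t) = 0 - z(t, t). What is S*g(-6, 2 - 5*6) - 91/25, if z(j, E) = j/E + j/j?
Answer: -347/50 ≈ -6.9400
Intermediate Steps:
z(j, E) = 1 + j/E (z(j, E) = j/E + 1 = 1 + j/E)
g(u, t) = -2 (g(u, t) = 0 - (t + t)/t = 0 - 2*t/t = 0 - 1*2 = 0 - 2 = -2)
S = 33/20 (S = 99*(1/60) = 33/20 ≈ 1.6500)
S*g(-6, 2 - 5*6) - 91/25 = (33/20)*(-2) - 91/25 = -33/10 - 91*1/25 = -33/10 - 91/25 = -347/50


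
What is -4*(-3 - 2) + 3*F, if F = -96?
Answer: -268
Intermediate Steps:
-4*(-3 - 2) + 3*F = -4*(-3 - 2) + 3*(-96) = -4*(-5) - 288 = 20 - 288 = -268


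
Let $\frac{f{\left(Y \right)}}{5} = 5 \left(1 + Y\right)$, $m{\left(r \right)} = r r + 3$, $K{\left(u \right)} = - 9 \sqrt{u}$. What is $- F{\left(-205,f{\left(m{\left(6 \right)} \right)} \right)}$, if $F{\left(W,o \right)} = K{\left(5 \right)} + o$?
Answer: $-1000 + 9 \sqrt{5} \approx -979.88$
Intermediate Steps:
$m{\left(r \right)} = 3 + r^{2}$ ($m{\left(r \right)} = r^{2} + 3 = 3 + r^{2}$)
$f{\left(Y \right)} = 25 + 25 Y$ ($f{\left(Y \right)} = 5 \cdot 5 \left(1 + Y\right) = 5 \left(5 + 5 Y\right) = 25 + 25 Y$)
$F{\left(W,o \right)} = o - 9 \sqrt{5}$ ($F{\left(W,o \right)} = - 9 \sqrt{5} + o = o - 9 \sqrt{5}$)
$- F{\left(-205,f{\left(m{\left(6 \right)} \right)} \right)} = - (\left(25 + 25 \left(3 + 6^{2}\right)\right) - 9 \sqrt{5}) = - (\left(25 + 25 \left(3 + 36\right)\right) - 9 \sqrt{5}) = - (\left(25 + 25 \cdot 39\right) - 9 \sqrt{5}) = - (\left(25 + 975\right) - 9 \sqrt{5}) = - (1000 - 9 \sqrt{5}) = -1000 + 9 \sqrt{5}$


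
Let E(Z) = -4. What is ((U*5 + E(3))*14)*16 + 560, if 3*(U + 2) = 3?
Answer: -1456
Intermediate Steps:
U = -1 (U = -2 + (1/3)*3 = -2 + 1 = -1)
((U*5 + E(3))*14)*16 + 560 = ((-1*5 - 4)*14)*16 + 560 = ((-5 - 4)*14)*16 + 560 = -9*14*16 + 560 = -126*16 + 560 = -2016 + 560 = -1456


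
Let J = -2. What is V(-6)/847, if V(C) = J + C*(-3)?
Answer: 16/847 ≈ 0.018890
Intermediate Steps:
V(C) = -2 - 3*C (V(C) = -2 + C*(-3) = -2 - 3*C)
V(-6)/847 = (-2 - 3*(-6))/847 = (-2 + 18)*(1/847) = 16*(1/847) = 16/847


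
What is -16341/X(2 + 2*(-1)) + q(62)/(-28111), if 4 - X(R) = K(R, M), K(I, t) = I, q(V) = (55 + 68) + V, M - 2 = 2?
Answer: -459362591/112444 ≈ -4085.3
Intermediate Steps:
M = 4 (M = 2 + 2 = 4)
q(V) = 123 + V
X(R) = 4 - R
-16341/X(2 + 2*(-1)) + q(62)/(-28111) = -16341/(4 - (2 + 2*(-1))) + (123 + 62)/(-28111) = -16341/(4 - (2 - 2)) + 185*(-1/28111) = -16341/(4 - 1*0) - 185/28111 = -16341/(4 + 0) - 185/28111 = -16341/4 - 185/28111 = -459362591/112444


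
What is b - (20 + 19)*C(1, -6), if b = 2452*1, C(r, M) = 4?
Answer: 2296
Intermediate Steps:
b = 2452
b - (20 + 19)*C(1, -6) = 2452 - (20 + 19)*4 = 2452 - 39*4 = 2452 - 1*156 = 2452 - 156 = 2296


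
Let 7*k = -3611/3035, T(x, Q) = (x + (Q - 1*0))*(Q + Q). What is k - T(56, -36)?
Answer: 30589189/21245 ≈ 1439.8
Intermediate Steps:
T(x, Q) = 2*Q*(Q + x) (T(x, Q) = (x + (Q + 0))*(2*Q) = (x + Q)*(2*Q) = (Q + x)*(2*Q) = 2*Q*(Q + x))
k = -3611/21245 (k = (-3611/3035)/7 = (-3611*1/3035)/7 = (1/7)*(-3611/3035) = -3611/21245 ≈ -0.16997)
k - T(56, -36) = -3611/21245 - 2*(-36)*(-36 + 56) = -3611/21245 - 2*(-36)*20 = -3611/21245 - 1*(-1440) = -3611/21245 + 1440 = 30589189/21245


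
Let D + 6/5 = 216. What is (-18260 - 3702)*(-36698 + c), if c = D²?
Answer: -5183603012/25 ≈ -2.0734e+8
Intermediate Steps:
D = 1074/5 (D = -6/5 + 216 = 1074/5 ≈ 214.80)
c = 1153476/25 (c = (1074/5)² = 1153476/25 ≈ 46139.)
(-18260 - 3702)*(-36698 + c) = (-18260 - 3702)*(-36698 + 1153476/25) = -21962*236026/25 = -5183603012/25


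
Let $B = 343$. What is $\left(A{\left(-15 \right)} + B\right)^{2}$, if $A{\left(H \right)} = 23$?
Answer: $133956$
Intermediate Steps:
$\left(A{\left(-15 \right)} + B\right)^{2} = \left(23 + 343\right)^{2} = 366^{2} = 133956$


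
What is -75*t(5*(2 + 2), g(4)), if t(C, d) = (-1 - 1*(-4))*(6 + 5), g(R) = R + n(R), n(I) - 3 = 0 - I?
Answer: -2475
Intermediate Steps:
n(I) = 3 - I (n(I) = 3 + (0 - I) = 3 - I)
g(R) = 3 (g(R) = R + (3 - R) = 3)
t(C, d) = 33 (t(C, d) = (-1 + 4)*11 = 3*11 = 33)
-75*t(5*(2 + 2), g(4)) = -75*33 = -2475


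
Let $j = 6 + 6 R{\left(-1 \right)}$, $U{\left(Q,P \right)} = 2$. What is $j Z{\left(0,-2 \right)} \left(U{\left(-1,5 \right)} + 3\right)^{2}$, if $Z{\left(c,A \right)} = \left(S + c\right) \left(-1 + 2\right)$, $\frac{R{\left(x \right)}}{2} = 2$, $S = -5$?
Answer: $-3750$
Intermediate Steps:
$R{\left(x \right)} = 4$ ($R{\left(x \right)} = 2 \cdot 2 = 4$)
$Z{\left(c,A \right)} = -5 + c$ ($Z{\left(c,A \right)} = \left(-5 + c\right) \left(-1 + 2\right) = \left(-5 + c\right) 1 = -5 + c$)
$j = 30$ ($j = 6 + 6 \cdot 4 = 6 + 24 = 30$)
$j Z{\left(0,-2 \right)} \left(U{\left(-1,5 \right)} + 3\right)^{2} = 30 \left(-5 + 0\right) \left(2 + 3\right)^{2} = 30 \left(- 5 \cdot 5^{2}\right) = 30 \left(\left(-5\right) 25\right) = 30 \left(-125\right) = -3750$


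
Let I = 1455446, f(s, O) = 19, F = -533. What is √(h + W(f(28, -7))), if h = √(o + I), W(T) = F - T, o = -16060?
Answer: √(-552 + √1439386) ≈ 25.451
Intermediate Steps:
W(T) = -533 - T
h = √1439386 (h = √(-16060 + 1455446) = √1439386 ≈ 1199.7)
√(h + W(f(28, -7))) = √(√1439386 + (-533 - 1*19)) = √(√1439386 + (-533 - 19)) = √(√1439386 - 552) = √(-552 + √1439386)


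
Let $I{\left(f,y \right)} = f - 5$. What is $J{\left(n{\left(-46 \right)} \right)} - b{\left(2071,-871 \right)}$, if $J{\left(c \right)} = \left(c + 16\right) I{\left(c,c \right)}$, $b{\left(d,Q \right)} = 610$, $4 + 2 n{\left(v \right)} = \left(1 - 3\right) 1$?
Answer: $-714$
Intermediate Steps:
$n{\left(v \right)} = -3$ ($n{\left(v \right)} = -2 + \frac{\left(1 - 3\right) 1}{2} = -2 + \frac{\left(-2\right) 1}{2} = -2 + \frac{1}{2} \left(-2\right) = -2 - 1 = -3$)
$I{\left(f,y \right)} = -5 + f$
$J{\left(c \right)} = \left(-5 + c\right) \left(16 + c\right)$ ($J{\left(c \right)} = \left(c + 16\right) \left(-5 + c\right) = \left(16 + c\right) \left(-5 + c\right) = \left(-5 + c\right) \left(16 + c\right)$)
$J{\left(n{\left(-46 \right)} \right)} - b{\left(2071,-871 \right)} = \left(-5 - 3\right) \left(16 - 3\right) - 610 = \left(-8\right) 13 - 610 = -104 - 610 = -714$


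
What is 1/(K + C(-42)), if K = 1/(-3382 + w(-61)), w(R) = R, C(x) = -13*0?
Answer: -3443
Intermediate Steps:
C(x) = 0
K = -1/3443 (K = 1/(-3382 - 61) = 1/(-3443) = -1/3443 ≈ -0.00029044)
1/(K + C(-42)) = 1/(-1/3443 + 0) = 1/(-1/3443) = -3443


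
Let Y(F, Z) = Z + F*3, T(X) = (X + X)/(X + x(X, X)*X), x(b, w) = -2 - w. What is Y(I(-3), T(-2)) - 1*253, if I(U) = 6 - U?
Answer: -224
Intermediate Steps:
T(X) = 2*X/(X + X*(-2 - X)) (T(X) = (X + X)/(X + (-2 - X)*X) = (2*X)/(X + X*(-2 - X)) = 2*X/(X + X*(-2 - X)))
Y(F, Z) = Z + 3*F
Y(I(-3), T(-2)) - 1*253 = (-2/(1 - 2) + 3*(6 - 1*(-3))) - 1*253 = (-2/(-1) + 3*(6 + 3)) - 253 = (-2*(-1) + 3*9) - 253 = (2 + 27) - 253 = 29 - 253 = -224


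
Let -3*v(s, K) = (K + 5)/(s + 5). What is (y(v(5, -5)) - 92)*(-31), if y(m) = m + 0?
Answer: 2852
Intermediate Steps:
v(s, K) = -(5 + K)/(3*(5 + s)) (v(s, K) = -(K + 5)/(3*(s + 5)) = -(5 + K)/(3*(5 + s)))
y(m) = m
(y(v(5, -5)) - 92)*(-31) = ((-5 - 1*(-5))/(3*(5 + 5)) - 92)*(-31) = ((1/3)*(-5 + 5)/10 - 92)*(-31) = ((1/3)*(1/10)*0 - 92)*(-31) = (0 - 92)*(-31) = -92*(-31) = 2852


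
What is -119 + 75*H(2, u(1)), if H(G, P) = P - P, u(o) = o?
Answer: -119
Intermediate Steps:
H(G, P) = 0
-119 + 75*H(2, u(1)) = -119 + 75*0 = -119 + 0 = -119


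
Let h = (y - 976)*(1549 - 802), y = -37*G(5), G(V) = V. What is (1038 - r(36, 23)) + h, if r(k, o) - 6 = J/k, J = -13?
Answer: -31184447/36 ≈ -8.6624e+5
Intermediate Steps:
y = -185 (y = -37*5 = -185)
r(k, o) = 6 - 13/k
h = -867267 (h = (-185 - 976)*(1549 - 802) = -1161*747 = -867267)
(1038 - r(36, 23)) + h = (1038 - (6 - 13/36)) - 867267 = (1038 - 1*203/36) - 867267 = (1038 - 203/36) - 867267 = 37165/36 - 867267 = -31184447/36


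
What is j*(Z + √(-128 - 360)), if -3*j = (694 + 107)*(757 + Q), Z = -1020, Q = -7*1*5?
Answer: 196629480 - 385548*I*√122 ≈ 1.9663e+8 - 4.2585e+6*I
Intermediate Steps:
Q = -35 (Q = -7*5 = -35)
j = -192774 (j = -(694 + 107)*(757 - 35)/3 = -267*722 = -⅓*578322 = -192774)
j*(Z + √(-128 - 360)) = -192774*(-1020 + √(-128 - 360)) = -192774*(-1020 + √(-488)) = -192774*(-1020 + 2*I*√122) = 196629480 - 385548*I*√122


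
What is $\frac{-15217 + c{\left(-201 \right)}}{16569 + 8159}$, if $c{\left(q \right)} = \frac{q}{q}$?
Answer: $- \frac{1902}{3091} \approx -0.61533$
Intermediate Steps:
$c{\left(q \right)} = 1$
$\frac{-15217 + c{\left(-201 \right)}}{16569 + 8159} = \frac{-15217 + 1}{16569 + 8159} = - \frac{15216}{24728} = \left(-15216\right) \frac{1}{24728} = - \frac{1902}{3091}$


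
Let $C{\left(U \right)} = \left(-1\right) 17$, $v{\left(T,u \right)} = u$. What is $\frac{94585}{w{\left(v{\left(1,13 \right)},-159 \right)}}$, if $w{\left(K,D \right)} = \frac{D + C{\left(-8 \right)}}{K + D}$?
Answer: $\frac{6904705}{88} \approx 78463.0$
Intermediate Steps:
$C{\left(U \right)} = -17$
$w{\left(K,D \right)} = \frac{-17 + D}{D + K}$ ($w{\left(K,D \right)} = \frac{D - 17}{K + D} = \frac{-17 + D}{D + K}$)
$\frac{94585}{w{\left(v{\left(1,13 \right)},-159 \right)}} = \frac{94585}{\frac{1}{-159 + 13} \left(-17 - 159\right)} = \frac{94585}{\frac{1}{-146} \left(-176\right)} = \frac{94585}{\left(- \frac{1}{146}\right) \left(-176\right)} = \frac{94585}{\frac{88}{73}} = 94585 \cdot \frac{73}{88} = \frac{6904705}{88}$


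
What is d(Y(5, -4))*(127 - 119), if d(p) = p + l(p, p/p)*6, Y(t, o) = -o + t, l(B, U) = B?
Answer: 504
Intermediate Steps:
Y(t, o) = t - o
d(p) = 7*p (d(p) = p + p*6 = p + 6*p = 7*p)
d(Y(5, -4))*(127 - 119) = (7*(5 - 1*(-4)))*(127 - 119) = (7*(5 + 4))*8 = (7*9)*8 = 63*8 = 504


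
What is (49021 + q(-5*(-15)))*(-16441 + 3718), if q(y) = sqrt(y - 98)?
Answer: -623694183 - 12723*I*sqrt(23) ≈ -6.2369e+8 - 61017.0*I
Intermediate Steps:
q(y) = sqrt(-98 + y)
(49021 + q(-5*(-15)))*(-16441 + 3718) = (49021 + sqrt(-98 - 5*(-15)))*(-16441 + 3718) = (49021 + sqrt(-98 + 75))*(-12723) = (49021 + sqrt(-23))*(-12723) = (49021 + I*sqrt(23))*(-12723) = -623694183 - 12723*I*sqrt(23)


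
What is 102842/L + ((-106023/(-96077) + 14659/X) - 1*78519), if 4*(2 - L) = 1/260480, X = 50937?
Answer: -92110735054649974561/3399348604259337 ≈ -27097.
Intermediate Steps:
L = 2083839/1041920 (L = 2 - 1/4/260480 = 2 - 1/4*1/260480 = 2 - 1/1041920 = 2083839/1041920 ≈ 2.0000)
102842/L + ((-106023/(-96077) + 14659/X) - 1*78519) = 102842/(2083839/1041920) + ((-106023/(-96077) + 14659/50937) - 1*78519) = 102842*(1041920/2083839) + ((-106023*(-1/96077) + 14659*(1/50937)) - 78519) = 107153136640/2083839 + ((106023/96077 + 14659/50937) - 78519) = 107153136640/2083839 + (6808886294/4893874149 - 78519) = 107153136640/2083839 - 384255295419037/4893874149 = -92110735054649974561/3399348604259337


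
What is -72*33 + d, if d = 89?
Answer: -2287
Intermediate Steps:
-72*33 + d = -72*33 + 89 = -36*66 + 89 = -2376 + 89 = -2287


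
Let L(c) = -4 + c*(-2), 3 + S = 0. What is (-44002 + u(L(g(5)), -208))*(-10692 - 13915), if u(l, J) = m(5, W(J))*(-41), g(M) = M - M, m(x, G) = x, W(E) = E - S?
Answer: 1087801649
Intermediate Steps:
S = -3 (S = -3 + 0 = -3)
W(E) = 3 + E (W(E) = E - 1*(-3) = E + 3 = 3 + E)
g(M) = 0
L(c) = -4 - 2*c
u(l, J) = -205 (u(l, J) = 5*(-41) = -205)
(-44002 + u(L(g(5)), -208))*(-10692 - 13915) = (-44002 - 205)*(-10692 - 13915) = -44207*(-24607) = 1087801649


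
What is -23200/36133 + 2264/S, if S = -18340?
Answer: -126823278/165669805 ≈ -0.76552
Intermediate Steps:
-23200/36133 + 2264/S = -23200/36133 + 2264/(-18340) = -23200*1/36133 + 2264*(-1/18340) = -23200/36133 - 566/4585 = -126823278/165669805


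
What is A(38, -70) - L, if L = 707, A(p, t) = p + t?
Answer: -739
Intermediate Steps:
A(38, -70) - L = (38 - 70) - 1*707 = -32 - 707 = -739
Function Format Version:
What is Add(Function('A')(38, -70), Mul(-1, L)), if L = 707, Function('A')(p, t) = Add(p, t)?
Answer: -739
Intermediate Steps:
Add(Function('A')(38, -70), Mul(-1, L)) = Add(Add(38, -70), Mul(-1, 707)) = Add(-32, -707) = -739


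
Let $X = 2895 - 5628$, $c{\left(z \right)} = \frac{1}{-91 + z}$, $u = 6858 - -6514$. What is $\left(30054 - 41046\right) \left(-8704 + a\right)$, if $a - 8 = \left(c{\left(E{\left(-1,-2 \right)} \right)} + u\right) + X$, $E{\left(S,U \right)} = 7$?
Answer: $- \frac{149501276}{7} \approx -2.1357 \cdot 10^{7}$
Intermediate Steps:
$u = 13372$ ($u = 6858 + 6514 = 13372$)
$X = -2733$
$a = \frac{894347}{84}$ ($a = 8 + \left(\left(\frac{1}{-91 + 7} + 13372\right) - 2733\right) = 8 + \left(\left(\frac{1}{-84} + 13372\right) - 2733\right) = 8 + \left(\left(- \frac{1}{84} + 13372\right) - 2733\right) = 8 + \left(\frac{1123247}{84} - 2733\right) = 8 + \frac{893675}{84} = \frac{894347}{84} \approx 10647.0$)
$\left(30054 - 41046\right) \left(-8704 + a\right) = \left(30054 - 41046\right) \left(-8704 + \frac{894347}{84}\right) = \left(-10992\right) \frac{163211}{84} = - \frac{149501276}{7}$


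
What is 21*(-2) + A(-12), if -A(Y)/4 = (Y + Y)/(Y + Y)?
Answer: -46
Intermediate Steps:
A(Y) = -4 (A(Y) = -4*(Y + Y)/(Y + Y) = -4*2*Y/(2*Y) = -4*2*Y*1/(2*Y) = -4*1 = -4)
21*(-2) + A(-12) = 21*(-2) - 4 = -42 - 4 = -46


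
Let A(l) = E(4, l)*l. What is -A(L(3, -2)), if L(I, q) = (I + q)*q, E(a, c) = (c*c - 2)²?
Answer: 8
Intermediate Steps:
E(a, c) = (-2 + c²)² (E(a, c) = (c² - 2)² = (-2 + c²)²)
L(I, q) = q*(I + q)
A(l) = l*(-2 + l²)² (A(l) = (-2 + l²)²*l = l*(-2 + l²)²)
-A(L(3, -2)) = -(-2*(3 - 2))*(-2 + (-2*(3 - 2))²)² = -(-2*1)*(-2 + (-2*1)²)² = -(-2)*(-2 + (-2)²)² = -(-2)*(-2 + 4)² = -(-2)*2² = -(-2)*4 = -1*(-8) = 8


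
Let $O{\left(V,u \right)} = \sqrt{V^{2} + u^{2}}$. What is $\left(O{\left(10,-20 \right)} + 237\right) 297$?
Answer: $70389 + 2970 \sqrt{5} \approx 77030.0$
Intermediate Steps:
$\left(O{\left(10,-20 \right)} + 237\right) 297 = \left(\sqrt{10^{2} + \left(-20\right)^{2}} + 237\right) 297 = \left(\sqrt{100 + 400} + 237\right) 297 = \left(\sqrt{500} + 237\right) 297 = \left(10 \sqrt{5} + 237\right) 297 = \left(237 + 10 \sqrt{5}\right) 297 = 70389 + 2970 \sqrt{5}$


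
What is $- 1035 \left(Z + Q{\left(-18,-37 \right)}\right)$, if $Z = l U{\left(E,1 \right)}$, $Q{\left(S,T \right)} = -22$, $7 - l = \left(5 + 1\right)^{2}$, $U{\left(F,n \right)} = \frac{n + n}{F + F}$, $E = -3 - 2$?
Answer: $16767$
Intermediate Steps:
$E = -5$ ($E = -3 - 2 = -5$)
$U{\left(F,n \right)} = \frac{n}{F}$ ($U{\left(F,n \right)} = \frac{2 n}{2 F} = 2 n \frac{1}{2 F} = \frac{n}{F}$)
$l = -29$ ($l = 7 - \left(5 + 1\right)^{2} = 7 - 6^{2} = 7 - 36 = -29$)
$Z = \frac{29}{5}$ ($Z = - 29 \cdot 1 \frac{1}{-5} = - 29 \cdot 1 \left(- \frac{1}{5}\right) = \left(-29\right) \left(- \frac{1}{5}\right) = \frac{29}{5} \approx 5.8$)
$- 1035 \left(Z + Q{\left(-18,-37 \right)}\right) = - 1035 \left(\frac{29}{5} - 22\right) = \left(-1035\right) \left(- \frac{81}{5}\right) = 16767$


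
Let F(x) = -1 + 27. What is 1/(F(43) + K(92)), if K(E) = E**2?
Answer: 1/8490 ≈ 0.00011779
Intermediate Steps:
F(x) = 26
1/(F(43) + K(92)) = 1/(26 + 92**2) = 1/(26 + 8464) = 1/8490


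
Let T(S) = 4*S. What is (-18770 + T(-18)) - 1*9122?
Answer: -27964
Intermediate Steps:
(-18770 + T(-18)) - 1*9122 = (-18770 + 4*(-18)) - 1*9122 = (-18770 - 72) - 9122 = -18842 - 9122 = -27964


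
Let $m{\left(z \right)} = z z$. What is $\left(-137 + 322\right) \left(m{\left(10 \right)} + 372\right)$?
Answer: $87320$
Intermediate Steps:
$m{\left(z \right)} = z^{2}$
$\left(-137 + 322\right) \left(m{\left(10 \right)} + 372\right) = \left(-137 + 322\right) \left(10^{2} + 372\right) = 185 \left(100 + 372\right) = 185 \cdot 472 = 87320$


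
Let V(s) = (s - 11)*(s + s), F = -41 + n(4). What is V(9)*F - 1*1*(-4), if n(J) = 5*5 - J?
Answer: 724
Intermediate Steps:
n(J) = 25 - J
F = -20 (F = -41 + (25 - 1*4) = -41 + (25 - 4) = -41 + 21 = -20)
V(s) = 2*s*(-11 + s) (V(s) = (-11 + s)*(2*s) = 2*s*(-11 + s))
V(9)*F - 1*1*(-4) = (2*9*(-11 + 9))*(-20) - 1*1*(-4) = (2*9*(-2))*(-20) - 1*(-4) = -36*(-20) + 4 = 720 + 4 = 724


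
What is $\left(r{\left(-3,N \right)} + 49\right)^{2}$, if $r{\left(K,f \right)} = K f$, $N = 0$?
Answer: $2401$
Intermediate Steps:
$\left(r{\left(-3,N \right)} + 49\right)^{2} = \left(\left(-3\right) 0 + 49\right)^{2} = \left(0 + 49\right)^{2} = 49^{2} = 2401$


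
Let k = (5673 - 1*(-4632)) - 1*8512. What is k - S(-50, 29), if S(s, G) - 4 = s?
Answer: 1839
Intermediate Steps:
S(s, G) = 4 + s
k = 1793 (k = (5673 + 4632) - 8512 = 10305 - 8512 = 1793)
k - S(-50, 29) = 1793 - (4 - 50) = 1793 - 1*(-46) = 1793 + 46 = 1839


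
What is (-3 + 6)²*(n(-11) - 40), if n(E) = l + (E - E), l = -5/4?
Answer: -1485/4 ≈ -371.25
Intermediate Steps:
l = -5/4 (l = -5*¼ = -5/4 ≈ -1.2500)
n(E) = -5/4 (n(E) = -5/4 + (E - E) = -5/4 + 0 = -5/4)
(-3 + 6)²*(n(-11) - 40) = (-3 + 6)²*(-5/4 - 40) = 3²*(-165/4) = 9*(-165/4) = -1485/4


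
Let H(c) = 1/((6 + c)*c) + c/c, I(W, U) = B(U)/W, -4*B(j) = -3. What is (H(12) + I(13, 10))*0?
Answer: 0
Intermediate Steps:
B(j) = ¾ (B(j) = -¼*(-3) = ¾)
I(W, U) = 3/(4*W)
H(c) = 1 + 1/(c*(6 + c)) (H(c) = 1/(c*(6 + c)) + 1 = 1 + 1/(c*(6 + c)))
(H(12) + I(13, 10))*0 = ((1 + 12² + 6*12)/(12*(6 + 12)) + (¾)/13)*0 = ((1/12)*(1 + 144 + 72)/18 + (¾)*(1/13))*0 = ((1/12)*(1/18)*217 + 3/52)*0 = (217/216 + 3/52)*0 = (2983/2808)*0 = 0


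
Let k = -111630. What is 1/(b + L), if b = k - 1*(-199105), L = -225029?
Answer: -1/137554 ≈ -7.2699e-6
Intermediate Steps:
b = 87475 (b = -111630 - 1*(-199105) = -111630 + 199105 = 87475)
1/(b + L) = 1/(87475 - 225029) = 1/(-137554) = -1/137554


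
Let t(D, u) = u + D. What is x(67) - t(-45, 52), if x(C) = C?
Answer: 60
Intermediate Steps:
t(D, u) = D + u
x(67) - t(-45, 52) = 67 - (-45 + 52) = 67 - 1*7 = 67 - 7 = 60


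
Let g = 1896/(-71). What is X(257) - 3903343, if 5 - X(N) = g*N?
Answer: -276649726/71 ≈ -3.8965e+6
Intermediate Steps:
g = -1896/71 (g = 1896*(-1/71) = -1896/71 ≈ -26.704)
X(N) = 5 + 1896*N/71 (X(N) = 5 - (-1896)*N/71 = 5 + 1896*N/71)
X(257) - 3903343 = (5 + (1896/71)*257) - 3903343 = (5 + 487272/71) - 3903343 = 487627/71 - 3903343 = -276649726/71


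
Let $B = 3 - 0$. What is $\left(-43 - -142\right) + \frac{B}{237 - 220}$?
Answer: $\frac{1686}{17} \approx 99.177$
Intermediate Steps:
$B = 3$ ($B = 3 + 0 = 3$)
$\left(-43 - -142\right) + \frac{B}{237 - 220} = \left(-43 - -142\right) + \frac{3}{237 - 220} = \left(-43 + 142\right) + \frac{3}{17} = 99 + 3 \cdot \frac{1}{17} = 99 + \frac{3}{17} = \frac{1686}{17}$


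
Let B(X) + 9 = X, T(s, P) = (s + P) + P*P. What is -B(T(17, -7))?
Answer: -50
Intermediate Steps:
T(s, P) = P + s + P² (T(s, P) = (P + s) + P² = P + s + P²)
B(X) = -9 + X
-B(T(17, -7)) = -(-9 + (-7 + 17 + (-7)²)) = -(-9 + (-7 + 17 + 49)) = -(-9 + 59) = -1*50 = -50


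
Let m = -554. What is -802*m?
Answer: 444308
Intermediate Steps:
-802*m = -802*(-554) = 444308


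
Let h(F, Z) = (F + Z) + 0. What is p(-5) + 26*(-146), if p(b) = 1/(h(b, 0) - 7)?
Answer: -45553/12 ≈ -3796.1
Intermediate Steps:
h(F, Z) = F + Z
p(b) = 1/(-7 + b) (p(b) = 1/((b + 0) - 7) = 1/(b - 7) = 1/(-7 + b))
p(-5) + 26*(-146) = 1/(-7 - 5) + 26*(-146) = 1/(-12) - 3796 = -1/12 - 3796 = -45553/12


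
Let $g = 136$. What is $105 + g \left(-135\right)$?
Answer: $-18255$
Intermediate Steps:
$105 + g \left(-135\right) = 105 + 136 \left(-135\right) = 105 - 18360 = -18255$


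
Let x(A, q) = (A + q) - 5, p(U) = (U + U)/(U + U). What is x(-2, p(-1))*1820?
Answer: -10920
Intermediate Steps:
p(U) = 1 (p(U) = (2*U)/((2*U)) = (2*U)*(1/(2*U)) = 1)
x(A, q) = -5 + A + q
x(-2, p(-1))*1820 = (-5 - 2 + 1)*1820 = -6*1820 = -10920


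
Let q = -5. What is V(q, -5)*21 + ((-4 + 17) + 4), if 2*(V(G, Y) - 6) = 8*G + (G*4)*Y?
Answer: 773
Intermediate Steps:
V(G, Y) = 6 + 4*G + 2*G*Y (V(G, Y) = 6 + (8*G + (G*4)*Y)/2 = 6 + (8*G + (4*G)*Y)/2 = 6 + (8*G + 4*G*Y)/2 = 6 + (4*G + 2*G*Y) = 6 + 4*G + 2*G*Y)
V(q, -5)*21 + ((-4 + 17) + 4) = (6 + 4*(-5) + 2*(-5)*(-5))*21 + ((-4 + 17) + 4) = (6 - 20 + 50)*21 + (13 + 4) = 36*21 + 17 = 756 + 17 = 773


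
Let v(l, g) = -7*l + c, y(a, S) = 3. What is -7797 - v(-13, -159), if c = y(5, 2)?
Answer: -7891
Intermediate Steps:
c = 3
v(l, g) = 3 - 7*l (v(l, g) = -7*l + 3 = 3 - 7*l)
-7797 - v(-13, -159) = -7797 - (3 - 7*(-13)) = -7797 - (3 + 91) = -7797 - 1*94 = -7797 - 94 = -7891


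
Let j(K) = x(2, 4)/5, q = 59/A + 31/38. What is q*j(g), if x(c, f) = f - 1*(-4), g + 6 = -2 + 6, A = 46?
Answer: 7336/2185 ≈ 3.3574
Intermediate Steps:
g = -2 (g = -6 + (-2 + 6) = -6 + 4 = -2)
x(c, f) = 4 + f (x(c, f) = f + 4 = 4 + f)
q = 917/437 (q = 59/46 + 31/38 = 917/437 ≈ 2.0984)
j(K) = 8/5 (j(K) = (4 + 4)/5 = 8*(⅕) = 8/5)
q*j(g) = (917/437)*(8/5) = 7336/2185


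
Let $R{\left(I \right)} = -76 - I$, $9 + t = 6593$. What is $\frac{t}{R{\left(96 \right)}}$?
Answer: $- \frac{1646}{43} \approx -38.279$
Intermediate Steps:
$t = 6584$ ($t = -9 + 6593 = 6584$)
$\frac{t}{R{\left(96 \right)}} = \frac{6584}{-76 - 96} = \frac{6584}{-172} = 6584 \left(- \frac{1}{172}\right) = - \frac{1646}{43}$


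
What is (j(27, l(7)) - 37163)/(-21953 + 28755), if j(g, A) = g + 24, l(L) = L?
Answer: -18556/3401 ≈ -5.4560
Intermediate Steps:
j(g, A) = 24 + g
(j(27, l(7)) - 37163)/(-21953 + 28755) = ((24 + 27) - 37163)/(-21953 + 28755) = (51 - 37163)/6802 = -37112*1/6802 = -18556/3401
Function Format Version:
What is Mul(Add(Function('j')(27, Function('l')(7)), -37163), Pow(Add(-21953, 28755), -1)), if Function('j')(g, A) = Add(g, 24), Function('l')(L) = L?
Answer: Rational(-18556, 3401) ≈ -5.4560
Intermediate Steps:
Function('j')(g, A) = Add(24, g)
Mul(Add(Function('j')(27, Function('l')(7)), -37163), Pow(Add(-21953, 28755), -1)) = Mul(Add(Add(24, 27), -37163), Pow(Add(-21953, 28755), -1)) = Mul(Add(51, -37163), Pow(6802, -1)) = Mul(-37112, Rational(1, 6802)) = Rational(-18556, 3401)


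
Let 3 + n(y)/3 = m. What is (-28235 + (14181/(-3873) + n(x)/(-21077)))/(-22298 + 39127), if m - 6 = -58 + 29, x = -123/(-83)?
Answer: -768385371926/457923939403 ≈ -1.6780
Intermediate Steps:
x = 123/83 (x = -123*(-1/83) = 123/83 ≈ 1.4819)
m = -23 (m = 6 + (-58 + 29) = 6 - 29 = -23)
n(y) = -78 (n(y) = -9 + 3*(-23) = -9 - 69 = -78)
(-28235 + (14181/(-3873) + n(x)/(-21077)))/(-22298 + 39127) = (-28235 + (14181/(-3873) - 78/(-21077)))/(-22298 + 39127) = (-28235 + (14181*(-1/3873) - 78*(-1/21077)))/16829 = (-28235 + (-4727/1291 + 78/21077))*(1/16829) = (-28235 - 99530281/27210407)*(1/16829) = -768385371926/27210407*1/16829 = -768385371926/457923939403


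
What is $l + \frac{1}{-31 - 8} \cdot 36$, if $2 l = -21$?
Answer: $- \frac{297}{26} \approx -11.423$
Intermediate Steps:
$l = - \frac{21}{2}$ ($l = \frac{1}{2} \left(-21\right) = - \frac{21}{2} \approx -10.5$)
$l + \frac{1}{-31 - 8} \cdot 36 = - \frac{21}{2} + \frac{1}{-31 - 8} \cdot 36 = - \frac{21}{2} + \frac{1}{-39} \cdot 36 = - \frac{21}{2} - \frac{12}{13} = - \frac{297}{26}$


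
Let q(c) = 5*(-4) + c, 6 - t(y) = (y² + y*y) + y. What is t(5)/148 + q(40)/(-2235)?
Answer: -22495/66156 ≈ -0.34003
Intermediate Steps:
t(y) = 6 - y - 2*y² (t(y) = 6 - ((y² + y*y) + y) = 6 - ((y² + y²) + y) = 6 - (2*y² + y) = 6 - (y + 2*y²) = 6 + (-y - 2*y²) = 6 - y - 2*y²)
q(c) = -20 + c
t(5)/148 + q(40)/(-2235) = (6 - 1*5 - 2*5²)/148 + (-20 + 40)/(-2235) = (6 - 5 - 2*25)*(1/148) + 20*(-1/2235) = (6 - 5 - 50)*(1/148) - 4/447 = -49*1/148 - 4/447 = -49/148 - 4/447 = -22495/66156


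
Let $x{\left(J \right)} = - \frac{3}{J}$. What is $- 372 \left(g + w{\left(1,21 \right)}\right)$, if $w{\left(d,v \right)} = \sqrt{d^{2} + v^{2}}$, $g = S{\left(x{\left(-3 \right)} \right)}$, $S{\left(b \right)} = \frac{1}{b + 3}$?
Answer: $-93 - 372 \sqrt{442} \approx -7913.9$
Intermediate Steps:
$S{\left(b \right)} = \frac{1}{3 + b}$
$g = \frac{1}{4}$ ($g = \frac{1}{3 - \frac{3}{-3}} = \frac{1}{3 - -1} = \frac{1}{3 + 1} = \frac{1}{4} \approx 0.25$)
$- 372 \left(g + w{\left(1,21 \right)}\right) = - 372 \left(\frac{1}{4} + \sqrt{1^{2} + 21^{2}}\right) = - 372 \left(\frac{1}{4} + \sqrt{1 + 441}\right) = - 372 \left(\frac{1}{4} + \sqrt{442}\right) = -93 - 372 \sqrt{442}$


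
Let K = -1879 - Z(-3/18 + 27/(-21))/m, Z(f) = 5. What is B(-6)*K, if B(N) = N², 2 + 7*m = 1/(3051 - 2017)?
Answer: -46172436/689 ≈ -67014.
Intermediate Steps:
m = -2067/7238 (m = -2/7 + 1/(7*(3051 - 2017)) = -2/7 + (⅐)/1034 = -2/7 + (⅐)*(1/1034) = -2/7 + 1/7238 = -2067/7238 ≈ -0.28558)
K = -3847703/2067 (K = -1879 - 5/(-2067/7238) = -1879 - 5*(-7238)/2067 = -1879 - 1*(-36190/2067) = -1879 + 36190/2067 = -3847703/2067 ≈ -1861.5)
B(-6)*K = (-6)²*(-3847703/2067) = 36*(-3847703/2067) = -46172436/689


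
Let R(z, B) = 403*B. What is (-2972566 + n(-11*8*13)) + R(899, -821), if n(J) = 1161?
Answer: -3302268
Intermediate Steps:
(-2972566 + n(-11*8*13)) + R(899, -821) = (-2972566 + 1161) + 403*(-821) = -2971405 - 330863 = -3302268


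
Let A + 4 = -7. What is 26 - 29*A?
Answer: 345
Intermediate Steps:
A = -11 (A = -4 - 7 = -11)
26 - 29*A = 26 - 29*(-11) = 26 + 319 = 345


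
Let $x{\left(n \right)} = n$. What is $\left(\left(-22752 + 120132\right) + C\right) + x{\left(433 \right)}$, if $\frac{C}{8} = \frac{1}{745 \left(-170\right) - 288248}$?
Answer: $\frac{20291209033}{207449} \approx 97813.0$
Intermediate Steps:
$C = - \frac{4}{207449}$ ($C = \frac{8}{745 \left(-170\right) - 288248} = \frac{8}{-126650 - 288248} = \frac{8}{-414898} = 8 \left(- \frac{1}{414898}\right) = - \frac{4}{207449} \approx -1.9282 \cdot 10^{-5}$)
$\left(\left(-22752 + 120132\right) + C\right) + x{\left(433 \right)} = \left(\left(-22752 + 120132\right) - \frac{4}{207449}\right) + 433 = \left(97380 - \frac{4}{207449}\right) + 433 = \frac{20201383616}{207449} + 433 = \frac{20291209033}{207449}$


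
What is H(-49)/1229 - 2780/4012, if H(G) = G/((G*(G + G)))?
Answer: -83708193/120803326 ≈ -0.69293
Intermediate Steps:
H(G) = 1/(2*G) (H(G) = G/((G*(2*G))) = G/((2*G²)) = G*(1/(2*G²)) = 1/(2*G))
H(-49)/1229 - 2780/4012 = ((½)/(-49))/1229 - 2780/4012 = ((½)*(-1/49))*(1/1229) - 2780*1/4012 = -1/98*1/1229 - 695/1003 = -1/120442 - 695/1003 = -83708193/120803326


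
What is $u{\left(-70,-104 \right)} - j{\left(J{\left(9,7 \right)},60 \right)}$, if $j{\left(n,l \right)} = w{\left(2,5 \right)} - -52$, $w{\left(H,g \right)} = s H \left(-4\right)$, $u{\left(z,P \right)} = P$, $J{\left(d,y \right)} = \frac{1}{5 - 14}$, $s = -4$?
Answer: $-188$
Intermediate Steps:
$J{\left(d,y \right)} = - \frac{1}{9}$ ($J{\left(d,y \right)} = \frac{1}{-9} = - \frac{1}{9}$)
$w{\left(H,g \right)} = 16 H$ ($w{\left(H,g \right)} = - 4 H \left(-4\right) = 16 H$)
$j{\left(n,l \right)} = 84$ ($j{\left(n,l \right)} = 16 \cdot 2 - -52 = 32 + 52 = 84$)
$u{\left(-70,-104 \right)} - j{\left(J{\left(9,7 \right)},60 \right)} = -104 - 84 = -188$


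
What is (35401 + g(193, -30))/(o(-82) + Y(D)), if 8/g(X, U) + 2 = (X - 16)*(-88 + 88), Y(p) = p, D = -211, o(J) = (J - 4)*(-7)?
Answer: 1539/17 ≈ 90.529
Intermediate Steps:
o(J) = 28 - 7*J (o(J) = (-4 + J)*(-7) = 28 - 7*J)
g(X, U) = -4 (g(X, U) = 8/(-2 + (X - 16)*(-88 + 88)) = 8/(-2 + (-16 + X)*0) = 8/(-2 + 0) = 8/(-2) = 8*(-½) = -4)
(35401 + g(193, -30))/(o(-82) + Y(D)) = (35401 - 4)/((28 - 7*(-82)) - 211) = 35397/((28 + 574) - 211) = 35397/(602 - 211) = 35397/391 = 35397*(1/391) = 1539/17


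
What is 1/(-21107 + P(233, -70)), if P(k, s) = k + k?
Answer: -1/20641 ≈ -4.8447e-5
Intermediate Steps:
P(k, s) = 2*k
1/(-21107 + P(233, -70)) = 1/(-21107 + 2*233) = 1/(-21107 + 466) = 1/(-20641) = -1/20641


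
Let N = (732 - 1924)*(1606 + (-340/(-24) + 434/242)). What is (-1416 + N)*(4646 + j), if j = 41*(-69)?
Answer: -1276132948612/363 ≈ -3.5155e+9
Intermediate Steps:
N = -701815628/363 (N = -1192*(1606 + (-340*(-1/24) + 434*(1/242))) = -1192*(1606 + (85/6 + 217/121)) = -1192*(1606 + 11587/726) = -1192*1177543/726 = -701815628/363 ≈ -1.9334e+6)
j = -2829
(-1416 + N)*(4646 + j) = (-1416 - 701815628/363)*(4646 - 2829) = -702329636/363*1817 = -1276132948612/363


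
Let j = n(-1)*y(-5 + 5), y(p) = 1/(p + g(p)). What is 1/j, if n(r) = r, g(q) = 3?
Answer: -3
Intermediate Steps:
y(p) = 1/(3 + p) (y(p) = 1/(p + 3) = 1/(3 + p))
j = -⅓ (j = -1/(3 + (-5 + 5)) = -1/(3 + 0) = -1/3 = -1*⅓ = -⅓ ≈ -0.33333)
1/j = 1/(-⅓) = -3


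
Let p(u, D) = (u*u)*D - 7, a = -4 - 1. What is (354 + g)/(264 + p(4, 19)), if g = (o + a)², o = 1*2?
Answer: 11/17 ≈ 0.64706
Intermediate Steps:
a = -5
p(u, D) = -7 + D*u² (p(u, D) = u²*D - 7 = D*u² - 7 = -7 + D*u²)
o = 2
g = 9 (g = (2 - 5)² = (-3)² = 9)
(354 + g)/(264 + p(4, 19)) = (354 + 9)/(264 + (-7 + 19*4²)) = 363/(264 + (-7 + 19*16)) = 363/(264 + (-7 + 304)) = 363/(264 + 297) = 363/561 = 363*(1/561) = 11/17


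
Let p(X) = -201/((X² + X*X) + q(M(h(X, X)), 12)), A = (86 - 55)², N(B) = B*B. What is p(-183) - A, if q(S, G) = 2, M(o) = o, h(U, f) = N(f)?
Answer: -64367981/66980 ≈ -961.00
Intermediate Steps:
N(B) = B²
A = 961 (A = 31² = 961)
h(U, f) = f²
p(X) = -201/(2 + 2*X²) (p(X) = -201/((X² + X*X) + 2) = -201/((X² + X²) + 2) = -201/(2*X² + 2) = -201/(2 + 2*X²))
p(-183) - A = -201/(2 + 2*(-183)²) - 1*961 = -201/(2 + 2*33489) - 961 = -201/(2 + 66978) - 961 = -201/66980 - 961 = -64367981/66980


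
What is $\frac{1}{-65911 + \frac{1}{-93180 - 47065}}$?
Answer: $- \frac{140245}{9243688196} \approx -1.5172 \cdot 10^{-5}$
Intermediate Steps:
$\frac{1}{-65911 + \frac{1}{-93180 - 47065}} = \frac{1}{-65911 + \frac{1}{-140245}} = \frac{1}{-65911 - \frac{1}{140245}} = \frac{1}{- \frac{9243688196}{140245}} = - \frac{140245}{9243688196}$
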